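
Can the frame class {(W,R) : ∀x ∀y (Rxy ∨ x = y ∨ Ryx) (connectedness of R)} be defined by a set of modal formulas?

Modal frame validity is preserved under disjoint unions.
Take 3 disjoint single-world reflexive frames: each is trivially connected, but their disjoint union has 3 worlds with no edge between distinct components, so it is not connected.
So the class is not modally definable.

Not definable by any modal formula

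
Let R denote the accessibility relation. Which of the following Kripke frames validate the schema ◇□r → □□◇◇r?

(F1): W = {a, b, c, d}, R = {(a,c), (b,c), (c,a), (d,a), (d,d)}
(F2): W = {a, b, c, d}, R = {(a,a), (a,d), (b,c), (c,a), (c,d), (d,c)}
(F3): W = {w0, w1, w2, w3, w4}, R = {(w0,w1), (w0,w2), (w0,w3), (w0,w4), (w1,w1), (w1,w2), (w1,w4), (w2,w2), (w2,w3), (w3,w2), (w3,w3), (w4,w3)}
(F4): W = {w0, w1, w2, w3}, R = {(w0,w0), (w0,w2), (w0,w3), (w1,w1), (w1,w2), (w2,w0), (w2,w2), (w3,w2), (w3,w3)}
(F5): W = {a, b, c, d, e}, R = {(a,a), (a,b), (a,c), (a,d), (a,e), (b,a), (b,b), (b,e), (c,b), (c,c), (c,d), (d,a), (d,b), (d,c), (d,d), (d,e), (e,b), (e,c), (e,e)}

This is the axiom for a generalized confluence (Geach) condition; its first-order frame correspondent is ∀x ∀y ∀z ((xRy ∧ xR²z) → ∃w (yRw ∧ zR²w)).
(F1): fails — dRa, dR²a but no w with aRw and aR²w.
(F2): fails — aRd, aR²d but no w with dRw and dR²w.
(F3): holds.
(F4): holds.
(F5): holds.
Valid on: (F3), (F4), (F5).

(F3), (F4), (F5)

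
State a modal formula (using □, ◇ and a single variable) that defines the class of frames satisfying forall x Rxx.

This is reflexivity; the standard corresponding axiom is T: □p → p.

□p → p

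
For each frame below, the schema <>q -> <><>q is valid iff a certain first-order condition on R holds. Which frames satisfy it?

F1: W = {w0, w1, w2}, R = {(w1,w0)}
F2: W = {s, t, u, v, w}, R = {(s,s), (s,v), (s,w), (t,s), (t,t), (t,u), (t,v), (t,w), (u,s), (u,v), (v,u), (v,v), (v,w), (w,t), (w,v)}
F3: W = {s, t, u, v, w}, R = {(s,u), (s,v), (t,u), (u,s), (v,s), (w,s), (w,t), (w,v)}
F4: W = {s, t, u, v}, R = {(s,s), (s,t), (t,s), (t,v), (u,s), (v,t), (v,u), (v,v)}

The schema corresponds to a generalized confluence (Geach) condition: forall x forall y (xRy -> exists w (y = w & x R^2 w)).
F1: fails — w1Rw0 but no w with w0=w and w1R²w.
F2: ✓.
F3: fails — sRu but no w* with u=w* and sR²w*.
F4: ✓.
Valid on: F2, F4.

F2, F4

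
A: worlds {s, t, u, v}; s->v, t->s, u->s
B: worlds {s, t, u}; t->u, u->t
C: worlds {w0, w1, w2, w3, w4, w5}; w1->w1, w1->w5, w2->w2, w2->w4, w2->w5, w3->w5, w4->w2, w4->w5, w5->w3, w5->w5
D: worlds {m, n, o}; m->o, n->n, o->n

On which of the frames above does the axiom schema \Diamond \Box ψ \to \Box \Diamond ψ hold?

This is the axiom for convergence; its first-order frame correspondent is \forall x \forall y \forall z (Rxy \wedge Rxz \to \exists w (Ryw \wedge Rzw)).
A: fails — Rsv and Rsv but v and v have no common successor.
B: condition met.
C: condition met.
D: condition met.

B, C, D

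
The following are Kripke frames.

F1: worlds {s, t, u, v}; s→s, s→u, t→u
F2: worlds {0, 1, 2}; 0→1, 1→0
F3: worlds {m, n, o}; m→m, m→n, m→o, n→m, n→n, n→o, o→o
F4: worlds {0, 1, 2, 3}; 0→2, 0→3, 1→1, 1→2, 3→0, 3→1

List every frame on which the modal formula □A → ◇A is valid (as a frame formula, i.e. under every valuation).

F3

The schema corresponds to seriality: ∀x ∃y Rxy.
F1: fails — world u has no successor.
F2: fails — world 2 has no successor.
F3: holds.
F4: fails — world 2 has no successor.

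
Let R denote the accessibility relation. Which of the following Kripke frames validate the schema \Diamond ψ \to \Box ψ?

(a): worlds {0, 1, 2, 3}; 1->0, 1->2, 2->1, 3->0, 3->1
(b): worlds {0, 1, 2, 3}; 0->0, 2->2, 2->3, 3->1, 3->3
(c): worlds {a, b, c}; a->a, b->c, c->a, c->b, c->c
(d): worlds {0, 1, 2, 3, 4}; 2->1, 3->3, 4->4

Frame correspondent (Sahlqvist): \forall x \forall y \forall z (Rxy \wedge Rxz \to y = z) — i.e. partial functionality.
(a): fails — 1 sees both 0 and 2.
(b): fails — 2 sees both 2 and 3.
(c): fails — c sees both a and b.
(d): condition met.
Valid on: (d).

(d)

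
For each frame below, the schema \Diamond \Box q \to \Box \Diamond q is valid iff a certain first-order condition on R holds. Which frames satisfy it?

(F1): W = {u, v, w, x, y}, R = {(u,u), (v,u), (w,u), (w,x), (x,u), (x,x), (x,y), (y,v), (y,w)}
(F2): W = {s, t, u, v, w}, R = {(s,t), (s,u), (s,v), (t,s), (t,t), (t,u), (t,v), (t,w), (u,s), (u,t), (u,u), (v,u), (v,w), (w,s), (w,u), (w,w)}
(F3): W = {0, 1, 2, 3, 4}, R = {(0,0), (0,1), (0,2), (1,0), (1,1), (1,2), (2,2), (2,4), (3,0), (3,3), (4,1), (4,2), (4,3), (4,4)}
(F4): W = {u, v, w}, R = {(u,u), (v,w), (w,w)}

Frame correspondent (Sahlqvist): \forall x \forall y \forall z (Rxy \wedge Rxz \to \exists w (Ryw \wedge Rzw)) — i.e. convergence.
(F1): fails — Rxu and Rxy but u and y have no common successor.
(F2): holds.
(F3): fails — R43 and R42 but 3 and 2 have no common successor.
(F4): holds.
Valid on: (F2), (F4).

(F2), (F4)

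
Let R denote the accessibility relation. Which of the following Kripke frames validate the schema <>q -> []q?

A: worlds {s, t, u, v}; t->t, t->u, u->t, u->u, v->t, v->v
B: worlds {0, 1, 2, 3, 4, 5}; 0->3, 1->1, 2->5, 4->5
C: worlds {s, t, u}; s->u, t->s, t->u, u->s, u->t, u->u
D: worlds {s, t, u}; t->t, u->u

Frame correspondent (Sahlqvist): forall x forall y forall z (Rxy & Rxz -> y = z) — i.e. partial functionality.
A: fails — t sees both t and u.
B: satisfies the condition.
C: fails — t sees both s and u.
D: satisfies the condition.
Valid on: B, D.

B, D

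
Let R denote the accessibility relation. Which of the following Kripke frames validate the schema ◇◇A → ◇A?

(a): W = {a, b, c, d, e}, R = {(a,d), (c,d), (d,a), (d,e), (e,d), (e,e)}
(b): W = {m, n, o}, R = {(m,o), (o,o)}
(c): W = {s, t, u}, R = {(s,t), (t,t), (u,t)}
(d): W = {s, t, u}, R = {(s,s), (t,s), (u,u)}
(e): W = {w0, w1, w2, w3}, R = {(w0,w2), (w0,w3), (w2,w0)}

(b), (c), (d)

This is the axiom for transitivity; its first-order frame correspondent is ∀x ∀y ∀z (Rxy ∧ Ryz → Rxz).
(a): fails — Rcd and Rde but not Rce.
(b): satisfies the condition.
(c): satisfies the condition.
(d): satisfies the condition.
(e): fails — Rw0w2 and Rw2w0 but not Rw0w0.
Valid on: (b), (c), (d).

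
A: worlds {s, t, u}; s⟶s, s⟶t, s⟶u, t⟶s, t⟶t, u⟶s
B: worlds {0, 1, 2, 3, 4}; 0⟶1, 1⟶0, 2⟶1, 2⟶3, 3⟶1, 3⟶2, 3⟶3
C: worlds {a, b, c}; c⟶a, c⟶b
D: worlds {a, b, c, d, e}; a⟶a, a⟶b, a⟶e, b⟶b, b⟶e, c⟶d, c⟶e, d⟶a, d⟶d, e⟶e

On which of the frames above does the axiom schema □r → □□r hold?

C

Frame correspondent (Sahlqvist): ∀x ∀y ∀z (Rxy ∧ Ryz → Rxz) — i.e. transitivity.
A: fails — Rus and Rsu but not Ruu.
B: fails — R10 and R01 but not R11.
C: condition met.
D: fails — Rcd and Rda but not Rca.
Valid on: C.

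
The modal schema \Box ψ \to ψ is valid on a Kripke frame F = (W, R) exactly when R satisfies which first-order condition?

reflexivity

This schema is the T axiom.
Its frame correspondent is reflexivity — \forall x Rxx.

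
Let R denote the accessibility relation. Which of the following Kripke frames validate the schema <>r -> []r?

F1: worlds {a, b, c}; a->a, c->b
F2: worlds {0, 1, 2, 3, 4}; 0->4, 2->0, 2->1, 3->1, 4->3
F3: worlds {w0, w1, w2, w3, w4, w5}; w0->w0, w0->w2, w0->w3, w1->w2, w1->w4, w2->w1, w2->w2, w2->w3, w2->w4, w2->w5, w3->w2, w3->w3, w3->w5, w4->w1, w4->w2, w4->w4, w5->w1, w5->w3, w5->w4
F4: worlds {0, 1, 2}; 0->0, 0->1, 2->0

Frame correspondent (Sahlqvist): forall x forall y forall z (Rxy & Rxz -> y = z) — i.e. partial functionality.
F1: satisfies the condition.
F2: fails — 2 sees both 0 and 1.
F3: fails — w0 sees both w0 and w2.
F4: fails — 0 sees both 0 and 1.
Valid on: F1.

F1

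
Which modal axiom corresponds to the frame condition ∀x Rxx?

□p → p

The condition is reflexivity. The T schema □p → p defines it.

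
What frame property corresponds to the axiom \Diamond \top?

This schema is equivalent to the D axiom □φ → ◇φ.
It corresponds to seriality: \forall x \exists y Rxy.

seriality: \forall x \exists y Rxy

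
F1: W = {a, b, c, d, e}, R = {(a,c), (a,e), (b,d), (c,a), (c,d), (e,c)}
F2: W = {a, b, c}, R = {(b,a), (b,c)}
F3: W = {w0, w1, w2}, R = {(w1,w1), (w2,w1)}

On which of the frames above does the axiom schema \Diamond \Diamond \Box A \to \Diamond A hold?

F2, F3

The schema corresponds to a generalized confluence (Geach) condition: \forall x \forall y (x R^2 y \to \exists w (yRw \wedge xRw)).
F1: fails — aR²c but no w with cRw and aRw.
F2: satisfies the condition.
F3: satisfies the condition.
Valid on: F2, F3.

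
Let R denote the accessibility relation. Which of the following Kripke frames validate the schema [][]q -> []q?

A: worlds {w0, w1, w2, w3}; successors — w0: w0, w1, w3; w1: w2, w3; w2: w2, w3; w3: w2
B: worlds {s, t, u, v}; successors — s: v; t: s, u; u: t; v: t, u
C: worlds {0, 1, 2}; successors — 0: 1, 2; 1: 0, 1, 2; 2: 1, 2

A, C

This is the axiom for density; its first-order frame correspondent is forall x forall y (Rxy -> exists z (Rxz & Rzy)).
A: holds.
B: fails — Rut but no z with Ruz and Rzt.
C: holds.
Valid on: A, C.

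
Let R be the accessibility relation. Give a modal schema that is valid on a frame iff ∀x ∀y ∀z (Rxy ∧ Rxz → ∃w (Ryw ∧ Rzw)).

This is convergence; the standard corresponding axiom is .2: ◇□p → □◇p.
Suppose ◇□p→□◇p is valid. Take Rxy, Rxz and set V(p)={w : Ryw}. Then □p at y so ◇□p at x, so □◇p at x, so ◇p at z, giving w with Rzw and Ryw.

◇□p → □◇p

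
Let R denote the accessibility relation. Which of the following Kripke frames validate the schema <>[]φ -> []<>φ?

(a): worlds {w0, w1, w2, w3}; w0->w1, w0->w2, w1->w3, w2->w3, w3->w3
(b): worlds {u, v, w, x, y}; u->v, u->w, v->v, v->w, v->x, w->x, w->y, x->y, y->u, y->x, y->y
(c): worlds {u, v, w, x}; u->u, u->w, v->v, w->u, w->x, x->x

The schema corresponds to convergence: forall x forall y forall z (Rxy & Rxz -> exists w (Ryw & Rzw)).
(a): ✓.
(b): fails — Rvv and Rvx but v and x have no common successor.
(c): fails — Rwu and Rwx but u and x have no common successor.
Valid on: (a).

(a)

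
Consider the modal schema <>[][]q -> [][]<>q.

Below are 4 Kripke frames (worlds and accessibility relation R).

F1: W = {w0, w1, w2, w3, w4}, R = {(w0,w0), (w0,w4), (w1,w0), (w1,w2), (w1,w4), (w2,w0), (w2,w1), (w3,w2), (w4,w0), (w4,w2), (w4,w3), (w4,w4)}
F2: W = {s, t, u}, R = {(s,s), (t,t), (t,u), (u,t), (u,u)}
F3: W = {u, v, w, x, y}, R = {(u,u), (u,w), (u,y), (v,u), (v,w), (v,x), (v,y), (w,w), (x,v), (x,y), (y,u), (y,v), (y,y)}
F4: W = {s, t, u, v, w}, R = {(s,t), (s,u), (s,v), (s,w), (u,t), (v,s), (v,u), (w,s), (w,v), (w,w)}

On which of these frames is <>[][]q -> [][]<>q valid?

This is the axiom for a generalized confluence (Geach) condition; its first-order frame correspondent is forall x forall y forall z ((xRy & x R^2 z) -> exists w (y R^2 w & zRw)).
F1: fails — w4Rw3, w4R²w3 but no w with w3R²w and w3Rw.
F2: holds.
F3: fails — uRw, uR²y but no t with wR²t and yRt.
F4: fails — sRt, sR²s but no w* with tR²w* and sRw*.

F2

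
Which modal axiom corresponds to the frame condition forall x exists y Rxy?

□r → ◇r

This is seriality; the standard corresponding axiom is D: □r → ◇r.
Suppose □r→◇r is valid. At any x set V(r)=W. Then □r at x, so ◇r at x, so x has a successor.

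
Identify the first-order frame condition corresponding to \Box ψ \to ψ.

Suppose □ψ→ψ is valid. At any x set V(ψ)={w : Rxw}. Then □ψ holds at x, so ψ holds at x, i.e. Rxx.

reflexivity: \forall x Rxx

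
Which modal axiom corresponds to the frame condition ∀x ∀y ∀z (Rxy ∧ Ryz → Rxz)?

A defining formula is □p → □□p (the 4 axiom).
Suppose □p→□□p is valid. Take Rxy, Ryz and set V(p)={w : Rxw}. Then □p at x, so □□p at x, so □p at y, so p at z, i.e. Rxz.

□p → □□p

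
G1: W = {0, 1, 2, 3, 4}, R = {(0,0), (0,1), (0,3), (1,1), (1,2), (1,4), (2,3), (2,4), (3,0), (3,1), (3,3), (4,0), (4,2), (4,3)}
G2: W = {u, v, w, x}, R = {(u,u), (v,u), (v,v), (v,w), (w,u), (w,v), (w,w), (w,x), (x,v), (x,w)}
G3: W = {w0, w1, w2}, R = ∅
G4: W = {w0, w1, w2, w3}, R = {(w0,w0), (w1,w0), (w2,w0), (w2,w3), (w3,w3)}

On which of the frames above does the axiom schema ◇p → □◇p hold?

This is the axiom for the Euclidean property; its first-order frame correspondent is ∀x ∀y ∀z (Rxy ∧ Rxz → Ryz).
G1: fails — R01 and R00 but not R10.
G2: fails — Rvu and Rvv but not Ruv.
G3: ✓.
G4: fails — Rw2w0 and Rw2w3 but not Rw0w3.
Valid on: G3.

G3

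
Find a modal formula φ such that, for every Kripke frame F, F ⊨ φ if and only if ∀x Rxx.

□r → r

The condition is reflexivity. The T schema □r → r defines it.
Suppose □r→r is valid. At any x set V(r)={w : Rxw}. Then □r holds at x, so r holds at x, i.e. Rxx.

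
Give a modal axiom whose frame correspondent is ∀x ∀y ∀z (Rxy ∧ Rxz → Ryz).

This is the Euclidean property; the standard corresponding axiom is 5: ◇q → □◇q.
Suppose ◇q→□◇q is valid. Take Rxy, Rxz and set V(q)={y}. Then ◇q at x, so □◇q at x, so ◇q at z, so some w with Rzw has q; w=y, i.e. Rzy. By symmetry of the argument, Ryz.

◇q → □◇q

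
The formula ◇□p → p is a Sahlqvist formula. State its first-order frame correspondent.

Equivalently (dual form): p → □◇p.
Suppose p→□◇p is valid. Take Rxy and set V(p)={x}. Then p at x, so □◇p at x, so ◇p at y, so some z with Ryz has p; z=x, i.e. Ryx.

symmetry: ∀x ∀y (Rxy → Ryx)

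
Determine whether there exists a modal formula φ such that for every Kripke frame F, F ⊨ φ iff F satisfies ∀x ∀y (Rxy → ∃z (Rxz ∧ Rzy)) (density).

Definable; □□r → □r defines it

This is a Sahlqvist condition; the C4 axiom □□r → □r defines it.
Suppose □□r→□r is valid. Take Rxy and set V(r)={w : xR²w}. Then □□r at x, so □r at x, so r at y, i.e. ∃z(Rxz∧Rzy).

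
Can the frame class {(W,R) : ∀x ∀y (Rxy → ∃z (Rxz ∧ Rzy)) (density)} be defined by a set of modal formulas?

The condition is density. A defining modal formula is □□p → □p.
Suppose □□p→□p is valid. Take Rxy and set V(p)={w : xR²w}. Then □□p at x, so □p at x, so p at y, i.e. ∃z(Rxz∧Rzy).

Yes — defined by □□p → □p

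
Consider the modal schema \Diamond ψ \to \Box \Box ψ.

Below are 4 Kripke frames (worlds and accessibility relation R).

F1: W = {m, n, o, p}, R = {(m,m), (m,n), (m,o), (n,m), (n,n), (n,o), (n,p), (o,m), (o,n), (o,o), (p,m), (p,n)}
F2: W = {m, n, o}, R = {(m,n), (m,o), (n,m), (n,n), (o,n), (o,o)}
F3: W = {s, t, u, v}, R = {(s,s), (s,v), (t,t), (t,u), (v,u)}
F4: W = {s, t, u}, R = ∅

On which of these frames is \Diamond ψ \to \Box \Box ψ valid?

The schema corresponds to a generalized confluence (Geach) condition: \forall x \forall y \forall z ((xRy \wedge x R^2 z) \to \exists w (y = w \wedge z = w)).
F1: fails — mRm, mR²n but m ≠ n.
F2: fails — mRn, mR²m but n ≠ m.
F3: fails — sRs, sR²u but s ≠ u.
F4: condition met.

F4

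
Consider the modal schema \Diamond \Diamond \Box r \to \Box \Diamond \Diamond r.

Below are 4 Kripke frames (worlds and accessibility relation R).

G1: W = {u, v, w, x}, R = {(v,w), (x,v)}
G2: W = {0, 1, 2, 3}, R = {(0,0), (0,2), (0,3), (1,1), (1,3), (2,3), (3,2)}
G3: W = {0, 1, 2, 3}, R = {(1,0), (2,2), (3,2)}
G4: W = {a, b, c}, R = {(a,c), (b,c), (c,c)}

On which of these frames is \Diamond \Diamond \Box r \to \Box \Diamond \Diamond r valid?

G3, G4

This is the axiom for a generalized confluence (Geach) condition; its first-order frame correspondent is \forall x \forall y \forall z ((x R^2 y \wedge xRz) \to \exists w (yRw \wedge z R^2 w)).
G1: fails — xR²w, xRv but no t with wRt and vR²t.
G2: fails — 0R²2, 0R2 but no w with 2Rw and 2R²w.
G3: satisfies the condition.
G4: satisfies the condition.
Valid on: G3, G4.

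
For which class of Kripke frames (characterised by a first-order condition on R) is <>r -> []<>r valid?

the Euclidean property: forall x forall y forall z (Rxy & Rxz -> Ryz)

This is the 5 axiom.
Its frame correspondent is the Euclidean property — forall x forall y forall z (Rxy & Rxz -> Ryz).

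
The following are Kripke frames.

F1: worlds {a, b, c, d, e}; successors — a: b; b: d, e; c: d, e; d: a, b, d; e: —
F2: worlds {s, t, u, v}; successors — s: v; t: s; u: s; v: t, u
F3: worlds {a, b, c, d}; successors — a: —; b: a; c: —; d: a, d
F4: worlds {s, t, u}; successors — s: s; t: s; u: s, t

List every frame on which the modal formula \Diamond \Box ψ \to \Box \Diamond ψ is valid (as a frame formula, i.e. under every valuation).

The schema corresponds to convergence: \forall x \forall y \forall z (Rxy \wedge Rxz \to \exists w (Ryw \wedge Rzw)).
F1: fails — Rbe and Rbe but e and e have no common successor.
F2: satisfies the condition.
F3: fails — Rba and Rba but a and a have no common successor.
F4: satisfies the condition.

F2, F4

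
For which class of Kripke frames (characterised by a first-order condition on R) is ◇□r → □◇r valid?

convergence: ∀x ∀y ∀z (Rxy ∧ Rxz → ∃w (Ryw ∧ Rzw))

This schema is the .2 axiom.
It corresponds to convergence: ∀x ∀y ∀z (Rxy ∧ Rxz → ∃w (Ryw ∧ Rzw)).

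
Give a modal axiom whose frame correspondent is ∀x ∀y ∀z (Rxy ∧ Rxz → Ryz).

This is the Euclidean property; the standard corresponding axiom is 5: ◇q → □◇q.

◇q → □◇q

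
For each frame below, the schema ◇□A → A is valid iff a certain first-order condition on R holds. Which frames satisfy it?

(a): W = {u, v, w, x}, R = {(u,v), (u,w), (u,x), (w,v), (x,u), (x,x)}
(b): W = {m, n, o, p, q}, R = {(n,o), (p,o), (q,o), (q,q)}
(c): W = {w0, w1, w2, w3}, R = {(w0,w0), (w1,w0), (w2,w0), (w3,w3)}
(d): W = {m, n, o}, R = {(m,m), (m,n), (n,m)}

(d)

This is the axiom for symmetry; its first-order frame correspondent is ∀x ∀y (Rxy → Ryx).
(a): fails — Ruv but not Rvu.
(b): fails — Rno but not Ron.
(c): fails — Rw1w0 but not Rw0w1.
(d): holds.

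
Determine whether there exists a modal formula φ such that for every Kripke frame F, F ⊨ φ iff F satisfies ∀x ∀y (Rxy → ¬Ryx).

Not modally definable

Any modally definable frame class is closed under surjective bounded morphisms.
The 4-cycle (worlds s,t,u,v with s→t→u→v→s) is asymmetric. Mapping every world to a single reflexive point • is a surjective bounded morphism, and the reflexive point is not asymmetric (R•• but asymmetry requires ¬R••).
So no modal formula (or set of formulas) defines exactly the asymmetric frames.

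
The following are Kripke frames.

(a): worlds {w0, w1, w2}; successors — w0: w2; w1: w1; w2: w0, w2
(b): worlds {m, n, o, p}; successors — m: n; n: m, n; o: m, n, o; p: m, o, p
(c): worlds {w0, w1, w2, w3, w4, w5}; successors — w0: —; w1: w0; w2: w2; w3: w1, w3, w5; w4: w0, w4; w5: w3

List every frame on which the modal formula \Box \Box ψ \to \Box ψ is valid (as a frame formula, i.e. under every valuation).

Frame correspondent (Sahlqvist): \forall x \forall y (Rxy \to \exists z (Rxz \wedge Rzy)) — i.e. density.
(a): ✓.
(b): ✓.
(c): fails — Rw1w0 but no z with Rw1z and Rzw0.
Valid on: (a), (b).

(a), (b)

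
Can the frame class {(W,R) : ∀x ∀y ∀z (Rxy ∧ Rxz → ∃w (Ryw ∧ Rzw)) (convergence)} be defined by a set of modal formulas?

Yes: it is convergence, defined by the .2 schema ◇□p → □◇p.
Suppose ◇□p→□◇p is valid. Take Rxy, Rxz and set V(p)={w : Ryw}. Then □p at y so ◇□p at x, so □◇p at x, so ◇p at z, giving w with Rzw and Ryw.

Yes — defined by ◇□p → □◇p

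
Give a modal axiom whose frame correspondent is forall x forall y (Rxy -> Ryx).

This is symmetry; the standard corresponding axiom is B: ψ → □◇ψ.
Suppose ψ→□◇ψ is valid. Take Rxy and set V(ψ)={x}. Then ψ at x, so □◇ψ at x, so ◇ψ at y, so some z with Ryz has ψ; z=x, i.e. Ryx.

ψ → □◇ψ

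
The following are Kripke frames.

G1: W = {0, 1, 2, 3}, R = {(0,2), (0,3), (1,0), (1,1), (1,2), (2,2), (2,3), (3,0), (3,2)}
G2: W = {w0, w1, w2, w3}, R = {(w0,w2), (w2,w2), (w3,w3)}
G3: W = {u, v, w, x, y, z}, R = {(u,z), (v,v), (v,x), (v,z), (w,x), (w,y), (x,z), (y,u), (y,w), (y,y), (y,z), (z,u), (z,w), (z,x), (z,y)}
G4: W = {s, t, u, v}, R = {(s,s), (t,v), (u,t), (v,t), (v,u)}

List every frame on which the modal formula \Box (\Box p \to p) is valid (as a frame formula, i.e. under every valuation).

This is the axiom for shift-reflexivity; its first-order frame correspondent is \forall x \forall y (Rxy \to Ryy).
G1: fails — R10 but not R00.
G2: ✓.
G3: fails — Ruz but not Rzz.
G4: fails — Rtv but not Rvv.
Valid on: G2.

G2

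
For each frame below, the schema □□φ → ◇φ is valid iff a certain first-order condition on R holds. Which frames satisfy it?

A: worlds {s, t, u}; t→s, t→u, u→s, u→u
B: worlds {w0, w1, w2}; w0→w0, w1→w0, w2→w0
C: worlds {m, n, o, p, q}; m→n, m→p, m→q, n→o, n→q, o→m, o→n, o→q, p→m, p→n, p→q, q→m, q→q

Frame correspondent (Sahlqvist): ∀x ∃w (xR²w ∧ xRw) — i.e. a generalized confluence (Geach) condition.
A: fails — at s but no w with sR²w and sRw.
B: holds.
C: holds.
Valid on: B, C.

B, C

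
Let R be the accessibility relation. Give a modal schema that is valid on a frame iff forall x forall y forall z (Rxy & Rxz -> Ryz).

◇q → □◇q

A defining formula is ◇q → □◇q (the 5 axiom).
Suppose ◇q→□◇q is valid. Take Rxy, Rxz and set V(q)={y}. Then ◇q at x, so □◇q at x, so ◇q at z, so some w with Rzw has q; w=y, i.e. Rzy. By symmetry of the argument, Ryz.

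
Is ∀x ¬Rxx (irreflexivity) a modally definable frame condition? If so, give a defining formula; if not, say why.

Modal frame validity is preserved under surjective bounded morphisms.
The 4-cycle (worlds 0,1,2,3 with 0→1→2→3→0) is irreflexive, and the map sending every world to a single reflexive point • is a surjective bounded morphism (forth: every edge maps to (•,•); back: every world has a successor). So any modal formula valid on the 4-cycle is also valid on the reflexive point, which is not irreflexive.
Hence irreflexivity is not modally definable.

No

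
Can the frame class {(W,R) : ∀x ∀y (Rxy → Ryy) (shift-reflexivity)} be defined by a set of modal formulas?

Definable; □(□q → q) defines it

The condition is shift-reflexivity. A defining modal formula is □(□q → q).
Suppose □(□q→q) is valid. Take Rxy and set V(q)={w : Ryw}. Then at y, □q holds; since □(□q→q) at x, □q→q at y, so q at y, i.e. Ryy.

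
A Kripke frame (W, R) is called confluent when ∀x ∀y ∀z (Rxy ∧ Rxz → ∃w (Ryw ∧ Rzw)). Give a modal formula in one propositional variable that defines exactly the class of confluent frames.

◇□q → □◇q

The condition is convergence. The .2 schema ◇□q → □◇q defines it.
Suppose ◇□q→□◇q is valid. Take Rxy, Rxz and set V(q)={w : Ryw}. Then □q at y so ◇□q at x, so □◇q at x, so ◇q at z, giving w with Rzw and Ryw.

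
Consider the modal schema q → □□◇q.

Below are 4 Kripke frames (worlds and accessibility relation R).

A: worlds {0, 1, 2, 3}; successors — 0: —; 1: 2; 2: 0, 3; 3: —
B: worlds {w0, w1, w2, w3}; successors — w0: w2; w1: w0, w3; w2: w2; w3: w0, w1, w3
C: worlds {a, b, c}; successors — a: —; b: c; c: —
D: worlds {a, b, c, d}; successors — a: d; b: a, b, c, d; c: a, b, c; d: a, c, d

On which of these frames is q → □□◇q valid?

This is the axiom for a generalized confluence (Geach) condition; its first-order frame correspondent is ∀x ∀z (xR²z → ∃w (x = w ∧ zRw)).
A: fails — 1R²0 but no w with 1=w and 0Rw.
B: fails — w0R²w2 but no w with w0=w and w2Rw.
C: ✓.
D: fails — aR²a but no w with a=w and aRw.
Valid on: C.

C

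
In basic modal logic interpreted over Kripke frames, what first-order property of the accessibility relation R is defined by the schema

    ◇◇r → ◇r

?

Replacing r by ¬r and contraposing gives the equivalent schema □r → □□r.
Suppose □r→□□r is valid. Take Rxy, Ryz and set V(r)={w : Rxw}. Then □r at x, so □□r at x, so □r at y, so r at z, i.e. Rxz.
Conversely, any frame satisfying ∀x ∀y ∀z (Rxy ∧ Ryz → Rxz) validates the schema.
So the correspondent is transitivity.

transitivity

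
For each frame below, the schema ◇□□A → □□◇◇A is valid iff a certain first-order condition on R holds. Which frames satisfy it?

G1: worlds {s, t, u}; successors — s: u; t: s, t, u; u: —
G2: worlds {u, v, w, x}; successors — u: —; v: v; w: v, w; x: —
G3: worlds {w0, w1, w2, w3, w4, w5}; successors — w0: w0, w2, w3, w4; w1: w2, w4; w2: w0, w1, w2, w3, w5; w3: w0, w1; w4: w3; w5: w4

The schema corresponds to a generalized confluence (Geach) condition: ∀x ∀y ∀z ((xRy ∧ xR²z) → ∃w (yR²w ∧ zR²w)).
G1: fails — tRs, tR²s but no w with sR²w and sR²w.
G2: ✓.
G3: fails — w0Rw4, w0R²w5 but no w with w4R²w and w5R²w.

G2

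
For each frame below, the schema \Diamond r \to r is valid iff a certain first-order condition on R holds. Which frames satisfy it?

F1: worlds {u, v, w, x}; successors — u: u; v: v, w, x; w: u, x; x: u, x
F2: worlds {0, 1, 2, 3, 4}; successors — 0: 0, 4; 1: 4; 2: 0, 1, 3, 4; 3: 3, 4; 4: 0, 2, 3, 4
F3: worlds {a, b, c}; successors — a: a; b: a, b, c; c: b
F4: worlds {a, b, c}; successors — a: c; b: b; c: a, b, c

The schema corresponds to a generalized confluence (Geach) condition: \forall x \forall y (xRy \to \exists w (y = w \wedge x = w)).
F1: fails — vRw but w ≠ v.
F2: fails — 0R4 but 4 ≠ 0.
F3: fails — bRa but a ≠ b.
F4: fails — aRc but c ≠ a.
Valid on no frame.

none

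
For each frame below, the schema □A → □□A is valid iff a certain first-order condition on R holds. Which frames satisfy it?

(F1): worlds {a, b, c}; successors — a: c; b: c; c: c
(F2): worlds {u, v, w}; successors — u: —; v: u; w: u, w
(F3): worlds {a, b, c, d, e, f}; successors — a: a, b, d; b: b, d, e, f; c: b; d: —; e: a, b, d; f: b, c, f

This is the axiom for transitivity; its first-order frame correspondent is ∀x ∀y ∀z (Rxy ∧ Ryz → Rxz).
(F1): satisfies the condition.
(F2): satisfies the condition.
(F3): fails — Reb and Rbf but not Ref.
Valid on: (F1), (F2).

(F1), (F2)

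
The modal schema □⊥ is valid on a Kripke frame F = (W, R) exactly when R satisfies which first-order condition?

emptiness of R

□⊥ is valid iff no world has any successor (otherwise □⊥ fails at any world with one).
Conversely, any frame satisfying ∀x ∀y ¬Rxy validates the schema.
Frame condition: ∀x ∀y ¬Rxy.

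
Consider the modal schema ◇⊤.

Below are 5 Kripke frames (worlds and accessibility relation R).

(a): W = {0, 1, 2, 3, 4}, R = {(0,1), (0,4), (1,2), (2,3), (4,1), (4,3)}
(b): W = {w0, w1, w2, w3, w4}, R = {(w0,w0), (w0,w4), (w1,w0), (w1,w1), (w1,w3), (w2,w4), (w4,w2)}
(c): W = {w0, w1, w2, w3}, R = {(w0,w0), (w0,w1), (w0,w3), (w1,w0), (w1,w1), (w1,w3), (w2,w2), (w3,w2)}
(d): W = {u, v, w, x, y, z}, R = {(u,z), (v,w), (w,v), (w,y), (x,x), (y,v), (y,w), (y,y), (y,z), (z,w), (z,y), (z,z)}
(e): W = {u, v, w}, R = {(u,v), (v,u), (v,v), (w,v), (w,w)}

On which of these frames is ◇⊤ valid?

The schema corresponds to seriality: ∀x ∃y Rxy.
(a): fails — world 3 has no successor.
(b): fails — world w3 has no successor.
(c): condition met.
(d): condition met.
(e): condition met.
Valid on: (c), (d), (e).

(c), (d), (e)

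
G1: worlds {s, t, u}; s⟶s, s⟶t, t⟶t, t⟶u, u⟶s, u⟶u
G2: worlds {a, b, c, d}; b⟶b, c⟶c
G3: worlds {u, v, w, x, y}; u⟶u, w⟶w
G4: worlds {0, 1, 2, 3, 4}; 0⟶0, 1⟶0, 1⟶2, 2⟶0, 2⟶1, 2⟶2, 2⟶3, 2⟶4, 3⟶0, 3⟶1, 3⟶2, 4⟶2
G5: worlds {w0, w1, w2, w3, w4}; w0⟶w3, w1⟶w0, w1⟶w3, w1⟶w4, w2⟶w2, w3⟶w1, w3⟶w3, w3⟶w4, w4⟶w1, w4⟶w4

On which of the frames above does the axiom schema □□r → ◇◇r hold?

G1, G4, G5

This is the axiom for a generalized confluence (Geach) condition; its first-order frame correspondent is ∀x ∃w (xR²w ∧ xR²w).
G1: condition met.
G2: fails — at a but no w with aR²w and aR²w.
G3: fails — at v but no t with vR²t and vR²t.
G4: condition met.
G5: condition met.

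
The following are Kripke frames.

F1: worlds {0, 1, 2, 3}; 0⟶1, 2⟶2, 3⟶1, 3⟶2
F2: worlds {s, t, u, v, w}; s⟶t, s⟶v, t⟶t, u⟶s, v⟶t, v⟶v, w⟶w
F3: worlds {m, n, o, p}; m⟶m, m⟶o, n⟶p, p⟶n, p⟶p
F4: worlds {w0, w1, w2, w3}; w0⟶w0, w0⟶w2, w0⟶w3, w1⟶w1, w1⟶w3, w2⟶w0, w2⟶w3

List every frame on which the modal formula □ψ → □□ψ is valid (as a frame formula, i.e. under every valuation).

F1

The schema corresponds to transitivity: ∀x ∀y ∀z (Rxy ∧ Ryz → Rxz).
F1: satisfies the condition.
F2: fails — Rus and Rsv but not Ruv.
F3: fails — Rnp and Rpn but not Rnn.
F4: fails — Rw2w0 and Rw0w2 but not Rw2w2.
Valid on: F1.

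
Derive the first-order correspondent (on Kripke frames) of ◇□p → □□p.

∀x ∀y ∀z ((xRy ∧ xR²z) → ∃w (yRw ∧ z = w))

This is a Sahlqvist (Geach-type) schema ◇^1□^1p → □^2◇^0p.
Minimal-valuation argument: fix x; take any y with xR^1y and any z with xR^2z. Set V(p) to the set of worlds R-reachable from y in exactly 1 step. Then □^1p holds at y, so the antecedent holds at x; validity forces ◇^0p at z, giving a w with zR^0w and yR^1w.
First-order correspondent: ∀x ∀y ∀z ((xRy ∧ xR²z) → ∃w (yRw ∧ z = w)).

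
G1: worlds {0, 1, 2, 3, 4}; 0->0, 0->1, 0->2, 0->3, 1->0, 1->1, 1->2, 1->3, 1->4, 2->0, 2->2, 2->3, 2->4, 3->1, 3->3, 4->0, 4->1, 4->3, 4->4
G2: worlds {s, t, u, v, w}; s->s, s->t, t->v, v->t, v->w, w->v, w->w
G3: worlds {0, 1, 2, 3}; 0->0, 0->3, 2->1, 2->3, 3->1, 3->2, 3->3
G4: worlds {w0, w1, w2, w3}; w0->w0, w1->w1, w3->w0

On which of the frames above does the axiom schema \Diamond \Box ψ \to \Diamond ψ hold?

The schema corresponds to a generalized confluence (Geach) condition: \forall x \forall y (xRy \to \exists w (yRw \wedge xRw)).
G1: condition met.
G2: fails — sRt but no w* with tRw* and sRw*.
G3: fails — 2R1 but no w with 1Rw and 2Rw.
G4: condition met.
Valid on: G1, G4.

G1, G4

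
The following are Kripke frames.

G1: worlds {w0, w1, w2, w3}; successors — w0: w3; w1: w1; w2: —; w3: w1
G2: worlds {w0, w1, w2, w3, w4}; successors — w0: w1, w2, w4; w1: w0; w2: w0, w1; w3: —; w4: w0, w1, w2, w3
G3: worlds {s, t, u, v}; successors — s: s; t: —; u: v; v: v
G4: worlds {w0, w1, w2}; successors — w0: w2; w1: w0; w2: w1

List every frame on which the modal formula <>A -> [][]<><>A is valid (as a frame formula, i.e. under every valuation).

G3, G4

Frame correspondent (Sahlqvist): forall x forall y forall z ((xRy & x R^2 z) -> exists w (y = w & z R^2 w)) — i.e. a generalized confluence (Geach) condition.
G1: fails — w0Rw3, w0R²w1 but no w with w3=w and w1R²w.
G2: fails — w0Rw1, w0R²w3 but no w with w1=w and w3R²w.
G3: ✓.
G4: ✓.
Valid on: G3, G4.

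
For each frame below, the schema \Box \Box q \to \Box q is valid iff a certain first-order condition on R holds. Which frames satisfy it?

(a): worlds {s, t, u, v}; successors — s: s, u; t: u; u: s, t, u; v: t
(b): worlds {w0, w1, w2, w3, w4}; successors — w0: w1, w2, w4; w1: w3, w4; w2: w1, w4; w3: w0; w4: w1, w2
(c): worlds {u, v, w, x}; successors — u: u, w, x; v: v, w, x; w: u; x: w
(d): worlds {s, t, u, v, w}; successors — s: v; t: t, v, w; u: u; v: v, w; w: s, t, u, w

Frame correspondent (Sahlqvist): \forall x \forall y (Rxy \to \exists z (Rxz \wedge Rzy)) — i.e. density.
(a): fails — Rvt but no z with Rvz and Rzt.
(b): fails — Rw1w3 but no z with Rw1z and Rzw3.
(c): fails — Rxw but no z with Rxz and Rzw.
(d): satisfies the condition.
Valid on: (d).

(d)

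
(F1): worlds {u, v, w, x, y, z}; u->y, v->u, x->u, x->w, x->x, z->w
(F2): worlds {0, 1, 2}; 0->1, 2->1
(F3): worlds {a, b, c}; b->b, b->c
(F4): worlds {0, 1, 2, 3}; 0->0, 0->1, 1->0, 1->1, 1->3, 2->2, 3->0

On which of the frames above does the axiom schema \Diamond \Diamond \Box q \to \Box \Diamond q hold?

The schema corresponds to a generalized confluence (Geach) condition: \forall x \forall y \forall z ((x R^2 y \wedge xRz) \to \exists w (yRw \wedge zRw)).
(F1): fails — vR²y, vRu but no t with yRt and uRt.
(F2): ✓.
(F3): fails — bR²b, bRc but no w with bRw and cRw.
(F4): ✓.
Valid on: (F2), (F4).

(F2), (F4)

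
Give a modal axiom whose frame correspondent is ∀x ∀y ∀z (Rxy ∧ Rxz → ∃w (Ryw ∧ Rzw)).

◇□q → □◇q

A defining formula is ◇□q → □◇q (the .2 axiom).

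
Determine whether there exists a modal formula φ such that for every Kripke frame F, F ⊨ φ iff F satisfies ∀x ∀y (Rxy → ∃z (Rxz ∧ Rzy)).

This is a Sahlqvist condition; the C4 axiom □□p → □p defines it.

Yes, by □□p → □p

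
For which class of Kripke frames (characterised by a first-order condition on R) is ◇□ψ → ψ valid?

Replacing ψ by ¬ψ and contraposing gives the equivalent schema ψ → □◇ψ.
Suppose ψ→□◇ψ is valid. Take Rxy and set V(ψ)={x}. Then ψ at x, so □◇ψ at x, so ◇ψ at y, so some z with Ryz has ψ; z=x, i.e. Ryx.

symmetry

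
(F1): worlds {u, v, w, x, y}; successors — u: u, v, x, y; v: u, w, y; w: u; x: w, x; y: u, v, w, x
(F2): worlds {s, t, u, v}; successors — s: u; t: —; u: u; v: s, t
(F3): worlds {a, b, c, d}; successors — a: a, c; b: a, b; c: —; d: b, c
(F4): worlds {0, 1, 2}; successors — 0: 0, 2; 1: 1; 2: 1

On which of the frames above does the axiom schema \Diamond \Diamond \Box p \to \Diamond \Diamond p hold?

Frame correspondent (Sahlqvist): \forall x \forall y (x R^2 y \to \exists w (yRw \wedge x R^2 w)) — i.e. a generalized confluence (Geach) condition.
(F1): ✓.
(F2): ✓.
(F3): fails — aR²c but no w with cRw and aR²w.
(F4): ✓.
Valid on: (F1), (F2), (F4).

(F1), (F2), (F4)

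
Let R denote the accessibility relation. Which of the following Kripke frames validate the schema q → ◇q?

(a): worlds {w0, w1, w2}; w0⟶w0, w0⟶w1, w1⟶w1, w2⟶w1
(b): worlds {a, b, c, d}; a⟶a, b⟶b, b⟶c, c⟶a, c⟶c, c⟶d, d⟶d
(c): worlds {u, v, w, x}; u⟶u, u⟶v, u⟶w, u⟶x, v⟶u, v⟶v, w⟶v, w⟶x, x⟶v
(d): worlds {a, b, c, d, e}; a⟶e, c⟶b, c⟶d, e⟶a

(b)

Frame correspondent (Sahlqvist): ∀x Rxx — i.e. reflexivity.
(a): fails — world w2 does not see itself.
(b): condition met.
(c): fails — world w does not see itself.
(d): fails — world a does not see itself.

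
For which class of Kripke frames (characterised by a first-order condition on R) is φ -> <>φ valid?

This is a form of the T axiom.
It corresponds to reflexivity: forall x Rxx.

reflexivity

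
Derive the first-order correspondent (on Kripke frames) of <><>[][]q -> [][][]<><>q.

forall x forall y forall z ((x R^2 y & x R^3 z) -> exists w (y R^2 w & z R^2 w))

This is a Sahlqvist (Geach-type) schema ◇^2□^2q → □^3◇^2q.
Minimal-valuation argument: fix x; take any y with xR^2y and any z with xR^3z. Set V(q) to the set of worlds R-reachable from y in exactly 2 steps. Then □^2q holds at y, so the antecedent holds at x; validity forces ◇^2q at z, giving a w with zR^2w and yR^2w.
First-order correspondent: forall x forall y forall z ((x R^2 y & x R^3 z) -> exists w (y R^2 w & z R^2 w)).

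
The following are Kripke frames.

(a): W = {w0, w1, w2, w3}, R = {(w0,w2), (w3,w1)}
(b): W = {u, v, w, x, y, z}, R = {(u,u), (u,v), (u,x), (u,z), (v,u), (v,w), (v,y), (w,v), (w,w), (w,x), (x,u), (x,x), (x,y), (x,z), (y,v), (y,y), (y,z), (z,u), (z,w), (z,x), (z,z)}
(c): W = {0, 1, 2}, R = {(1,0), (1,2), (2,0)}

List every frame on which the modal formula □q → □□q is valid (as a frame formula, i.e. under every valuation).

(a), (c)

This is the axiom for transitivity; its first-order frame correspondent is ∀x ∀y ∀z (Rxy ∧ Ryz → Rxz).
(a): satisfies the condition.
(b): fails — Ruv and Rvy but not Ruy.
(c): satisfies the condition.
Valid on: (a), (c).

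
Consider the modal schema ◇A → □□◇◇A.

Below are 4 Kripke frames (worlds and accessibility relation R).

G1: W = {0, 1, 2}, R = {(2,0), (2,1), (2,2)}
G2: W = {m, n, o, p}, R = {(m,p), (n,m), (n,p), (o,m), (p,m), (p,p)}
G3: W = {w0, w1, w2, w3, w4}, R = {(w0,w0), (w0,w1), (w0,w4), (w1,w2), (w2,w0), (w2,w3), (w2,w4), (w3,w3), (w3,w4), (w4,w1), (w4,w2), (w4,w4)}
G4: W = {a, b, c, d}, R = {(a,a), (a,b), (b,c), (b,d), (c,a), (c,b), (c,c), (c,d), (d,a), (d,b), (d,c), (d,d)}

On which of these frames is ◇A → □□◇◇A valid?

G2, G4

The schema corresponds to a generalized confluence (Geach) condition: ∀x ∀y ∀z ((xRy ∧ xR²z) → ∃w (y = w ∧ zR²w)).
G1: fails — 2R0, 2R²0 but no w with 0=w and 0R²w.
G2: satisfies the condition.
G3: fails — w0Rw1, w0R²w1 but no w with w1=w and w1R²w.
G4: satisfies the condition.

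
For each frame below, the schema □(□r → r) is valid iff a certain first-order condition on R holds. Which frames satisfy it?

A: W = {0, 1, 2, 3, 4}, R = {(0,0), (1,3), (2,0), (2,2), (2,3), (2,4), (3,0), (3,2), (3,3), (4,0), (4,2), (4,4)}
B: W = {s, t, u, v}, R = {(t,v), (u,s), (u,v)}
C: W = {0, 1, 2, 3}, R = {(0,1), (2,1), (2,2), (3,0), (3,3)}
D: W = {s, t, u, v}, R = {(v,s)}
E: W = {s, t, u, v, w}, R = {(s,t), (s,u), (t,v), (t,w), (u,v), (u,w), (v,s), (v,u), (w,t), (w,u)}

A

The schema corresponds to shift-reflexivity: ∀x ∀y (Rxy → Ryy).
A: condition met.
B: fails — Rus but not Rss.
C: fails — R01 but not R11.
D: fails — Rvs but not Rss.
E: fails — Ruv but not Rvv.
Valid on: A.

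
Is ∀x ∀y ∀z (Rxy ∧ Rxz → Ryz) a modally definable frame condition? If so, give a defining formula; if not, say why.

Yes: it is the Euclidean property, defined by the 5 schema ◇q → □◇q.
Suppose ◇q→□◇q is valid. Take Rxy, Rxz and set V(q)={y}. Then ◇q at x, so □◇q at x, so ◇q at z, so some w with Rzw has q; w=y, i.e. Rzy. By symmetry of the argument, Ryz.

Yes, by ◇q → □◇q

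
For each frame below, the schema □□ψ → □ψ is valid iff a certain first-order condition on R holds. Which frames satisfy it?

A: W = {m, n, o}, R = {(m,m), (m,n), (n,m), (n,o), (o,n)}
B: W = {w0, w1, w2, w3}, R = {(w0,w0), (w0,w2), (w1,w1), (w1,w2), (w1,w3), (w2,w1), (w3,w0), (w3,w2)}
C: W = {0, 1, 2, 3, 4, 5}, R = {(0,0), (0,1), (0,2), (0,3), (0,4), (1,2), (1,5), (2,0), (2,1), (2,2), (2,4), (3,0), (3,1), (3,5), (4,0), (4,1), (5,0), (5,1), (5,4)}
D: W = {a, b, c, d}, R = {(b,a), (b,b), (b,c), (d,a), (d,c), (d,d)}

Frame correspondent (Sahlqvist): ∀x ∀y (Rxy → ∃z (Rxz ∧ Rzy)) — i.e. density.
A: fails — Ron but no z with Roz and Rzn.
B: ✓.
C: fails — R15 but no z with R1z and Rz5.
D: ✓.

B, D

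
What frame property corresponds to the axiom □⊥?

emptiness of R

This schema is the Ver axiom.
Its frame correspondent is emptiness of R — ∀x ∀y ¬Rxy.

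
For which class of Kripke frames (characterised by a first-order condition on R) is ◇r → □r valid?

Suppose ◇r→□r is valid. Take Rxy, Rxz and set V(r)={y}. Then ◇r at x, so □r at x, so r at z, i.e. z=y.

partial functionality: ∀x ∀y ∀z (Rxy ∧ Rxz → y = z)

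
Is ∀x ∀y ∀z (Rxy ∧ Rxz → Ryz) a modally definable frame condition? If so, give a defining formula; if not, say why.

Yes — defined by ◇p → □◇p

Yes: it is the Euclidean property, defined by the 5 schema ◇p → □◇p.
Suppose ◇p→□◇p is valid. Take Rxy, Rxz and set V(p)={y}. Then ◇p at x, so □◇p at x, so ◇p at z, so some w with Rzw has p; w=y, i.e. Rzy. By symmetry of the argument, Ryz.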